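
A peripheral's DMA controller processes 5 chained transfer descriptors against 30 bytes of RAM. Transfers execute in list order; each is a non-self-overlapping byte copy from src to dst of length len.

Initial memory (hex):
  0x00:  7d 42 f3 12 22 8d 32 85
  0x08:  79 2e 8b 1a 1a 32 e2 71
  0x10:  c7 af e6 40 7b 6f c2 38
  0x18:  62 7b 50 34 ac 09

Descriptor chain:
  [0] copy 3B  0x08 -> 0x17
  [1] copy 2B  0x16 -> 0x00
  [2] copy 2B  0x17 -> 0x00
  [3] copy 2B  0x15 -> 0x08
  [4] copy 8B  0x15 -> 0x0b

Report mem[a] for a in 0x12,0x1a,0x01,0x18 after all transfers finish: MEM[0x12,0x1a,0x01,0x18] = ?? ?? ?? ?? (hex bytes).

  after D0: wrote 3B at 0x17 = 792e8b
  after D1: wrote 2B at 0x00 = c279
  after D2: wrote 2B at 0x00 = 792e
  after D3: wrote 2B at 0x08 = 6fc2
  after D4: wrote 8B at 0x0b = 6fc2792e8b5034ac
query mem[0x12]=0xac, mem[0x1a]=0x50, mem[0x01]=0x2e, mem[0x18]=0x2e

MEM[0x12,0x1a,0x01,0x18] = ac 50 2e 2e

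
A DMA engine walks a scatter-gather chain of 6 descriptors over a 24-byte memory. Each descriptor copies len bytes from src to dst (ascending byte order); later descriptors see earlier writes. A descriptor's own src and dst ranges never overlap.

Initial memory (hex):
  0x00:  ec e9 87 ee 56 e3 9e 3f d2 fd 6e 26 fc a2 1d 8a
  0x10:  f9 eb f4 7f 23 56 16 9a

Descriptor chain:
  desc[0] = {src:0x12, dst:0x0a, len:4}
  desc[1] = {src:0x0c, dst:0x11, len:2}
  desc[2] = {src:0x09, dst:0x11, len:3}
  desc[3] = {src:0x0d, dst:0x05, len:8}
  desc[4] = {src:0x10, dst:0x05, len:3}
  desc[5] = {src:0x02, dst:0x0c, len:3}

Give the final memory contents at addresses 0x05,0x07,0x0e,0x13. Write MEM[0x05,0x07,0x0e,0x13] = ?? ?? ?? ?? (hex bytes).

[0] 0x12->0x0a len=4 : f4 7f 23 56
[1] 0x0c->0x11 len=2 : 23 56
[2] 0x09->0x11 len=3 : fd f4 7f
[3] 0x0d->0x05 len=8 : 56 1d 8a f9 fd f4 7f 23
[4] 0x10->0x05 len=3 : f9 fd f4
[5] 0x02->0x0c len=3 : 87 ee 56
query mem[0x05]=0xf9, mem[0x07]=0xf4, mem[0x0e]=0x56, mem[0x13]=0x7f

MEM[0x05,0x07,0x0e,0x13] = f9 f4 56 7f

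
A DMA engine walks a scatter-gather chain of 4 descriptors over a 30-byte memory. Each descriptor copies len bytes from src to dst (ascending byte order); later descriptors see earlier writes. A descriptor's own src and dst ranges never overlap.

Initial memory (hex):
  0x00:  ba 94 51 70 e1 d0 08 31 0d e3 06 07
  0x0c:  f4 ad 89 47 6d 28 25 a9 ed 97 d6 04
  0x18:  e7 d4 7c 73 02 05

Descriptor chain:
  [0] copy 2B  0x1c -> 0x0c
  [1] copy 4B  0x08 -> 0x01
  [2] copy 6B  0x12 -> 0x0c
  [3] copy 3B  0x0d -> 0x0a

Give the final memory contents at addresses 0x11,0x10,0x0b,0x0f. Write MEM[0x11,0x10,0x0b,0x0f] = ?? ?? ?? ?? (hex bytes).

  after D0: wrote 2B at 0x0c = 0205
  after D1: wrote 4B at 0x01 = 0de30607
  after D2: wrote 6B at 0x0c = 25a9ed97d604
  after D3: wrote 3B at 0x0a = a9ed97
query mem[0x11]=0x04, mem[0x10]=0xd6, mem[0x0b]=0xed, mem[0x0f]=0x97

MEM[0x11,0x10,0x0b,0x0f] = 04 d6 ed 97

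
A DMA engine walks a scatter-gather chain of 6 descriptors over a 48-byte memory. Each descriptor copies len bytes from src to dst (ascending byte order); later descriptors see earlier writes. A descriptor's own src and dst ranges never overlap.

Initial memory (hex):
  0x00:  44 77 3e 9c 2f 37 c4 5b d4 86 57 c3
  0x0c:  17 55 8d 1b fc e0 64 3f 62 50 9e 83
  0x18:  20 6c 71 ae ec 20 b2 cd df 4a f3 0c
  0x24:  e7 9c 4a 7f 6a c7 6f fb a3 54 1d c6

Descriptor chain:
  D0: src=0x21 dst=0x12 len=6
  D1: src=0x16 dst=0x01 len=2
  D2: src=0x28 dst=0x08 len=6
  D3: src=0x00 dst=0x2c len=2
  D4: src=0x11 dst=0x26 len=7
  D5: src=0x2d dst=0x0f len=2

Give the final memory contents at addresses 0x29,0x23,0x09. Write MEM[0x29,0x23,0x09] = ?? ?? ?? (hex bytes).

#0 dst[0x12+6] := {0x4a,0xf3,0x0c,0xe7,0x9c,0x4a}
#1 dst[0x01+2] := {0x9c,0x4a}
#2 dst[0x08+6] := {0x6a,0xc7,0x6f,0xfb,0xa3,0x54}
#3 dst[0x2c+2] := {0x44,0x9c}
#4 dst[0x26+7] := {0xe0,0x4a,0xf3,0x0c,0xe7,0x9c,0x4a}
#5 dst[0x0f+2] := {0x9c,0x1d}
query mem[0x29]=0x0c, mem[0x23]=0x0c, mem[0x09]=0xc7

MEM[0x29,0x23,0x09] = 0c 0c c7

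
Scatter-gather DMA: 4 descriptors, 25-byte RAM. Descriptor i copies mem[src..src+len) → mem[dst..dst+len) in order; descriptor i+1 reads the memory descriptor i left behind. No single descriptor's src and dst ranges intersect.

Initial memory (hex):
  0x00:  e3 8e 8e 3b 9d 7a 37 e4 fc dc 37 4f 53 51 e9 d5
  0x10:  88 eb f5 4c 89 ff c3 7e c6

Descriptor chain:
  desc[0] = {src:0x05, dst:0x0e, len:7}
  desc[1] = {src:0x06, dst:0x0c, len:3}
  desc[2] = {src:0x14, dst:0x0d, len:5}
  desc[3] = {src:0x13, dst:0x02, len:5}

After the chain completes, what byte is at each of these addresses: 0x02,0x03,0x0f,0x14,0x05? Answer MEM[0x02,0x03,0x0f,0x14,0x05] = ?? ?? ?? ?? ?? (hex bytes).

  after D0: wrote 7B at 0x0e = 7a37e4fcdc374f
  after D1: wrote 3B at 0x0c = 37e4fc
  after D2: wrote 5B at 0x0d = 4fffc37ec6
  after D3: wrote 5B at 0x02 = 374fffc37e
query mem[0x02]=0x37, mem[0x03]=0x4f, mem[0x0f]=0xc3, mem[0x14]=0x4f, mem[0x05]=0xc3

MEM[0x02,0x03,0x0f,0x14,0x05] = 37 4f c3 4f c3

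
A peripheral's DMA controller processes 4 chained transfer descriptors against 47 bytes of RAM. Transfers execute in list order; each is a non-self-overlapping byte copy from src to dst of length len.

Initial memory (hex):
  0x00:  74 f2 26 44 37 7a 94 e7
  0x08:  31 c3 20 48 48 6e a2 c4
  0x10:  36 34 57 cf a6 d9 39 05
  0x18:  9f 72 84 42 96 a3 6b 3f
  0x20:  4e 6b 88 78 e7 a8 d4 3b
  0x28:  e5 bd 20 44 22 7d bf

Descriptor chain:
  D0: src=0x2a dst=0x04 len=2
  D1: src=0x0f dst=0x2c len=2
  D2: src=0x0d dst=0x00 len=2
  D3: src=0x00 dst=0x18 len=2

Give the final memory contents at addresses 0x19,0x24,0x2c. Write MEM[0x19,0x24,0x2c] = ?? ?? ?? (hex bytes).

  after D0: wrote 2B at 0x04 = 2044
  after D1: wrote 2B at 0x2c = c436
  after D2: wrote 2B at 0x00 = 6ea2
  after D3: wrote 2B at 0x18 = 6ea2
query mem[0x19]=0xa2, mem[0x24]=0xe7, mem[0x2c]=0xc4

MEM[0x19,0x24,0x2c] = a2 e7 c4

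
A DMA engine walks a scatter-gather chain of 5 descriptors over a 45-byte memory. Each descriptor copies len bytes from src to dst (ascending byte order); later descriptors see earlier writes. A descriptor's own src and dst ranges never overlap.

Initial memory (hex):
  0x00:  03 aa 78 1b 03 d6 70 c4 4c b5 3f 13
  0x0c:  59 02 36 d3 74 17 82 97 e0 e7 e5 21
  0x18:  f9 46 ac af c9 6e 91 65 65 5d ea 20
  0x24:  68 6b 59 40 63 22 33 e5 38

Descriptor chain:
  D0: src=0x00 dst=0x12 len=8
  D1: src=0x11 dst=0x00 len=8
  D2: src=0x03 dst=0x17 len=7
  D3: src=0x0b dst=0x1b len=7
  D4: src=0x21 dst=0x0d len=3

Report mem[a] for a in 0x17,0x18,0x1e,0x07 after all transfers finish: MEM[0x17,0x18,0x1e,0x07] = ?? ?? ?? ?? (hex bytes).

MEM[0x17,0x18,0x1e,0x07] = 78 1b 36 70

#0 dst[0x12+8] := {0x03,0xaa,0x78,0x1b,0x03,0xd6,0x70,0xc4}
#1 dst[0x00+8] := {0x17,0x03,0xaa,0x78,0x1b,0x03,0xd6,0x70}
#2 dst[0x17+7] := {0x78,0x1b,0x03,0xd6,0x70,0x4c,0xb5}
#3 dst[0x1b+7] := {0x13,0x59,0x02,0x36,0xd3,0x74,0x17}
#4 dst[0x0d+3] := {0x17,0xea,0x20}
query mem[0x17]=0x78, mem[0x18]=0x1b, mem[0x1e]=0x36, mem[0x07]=0x70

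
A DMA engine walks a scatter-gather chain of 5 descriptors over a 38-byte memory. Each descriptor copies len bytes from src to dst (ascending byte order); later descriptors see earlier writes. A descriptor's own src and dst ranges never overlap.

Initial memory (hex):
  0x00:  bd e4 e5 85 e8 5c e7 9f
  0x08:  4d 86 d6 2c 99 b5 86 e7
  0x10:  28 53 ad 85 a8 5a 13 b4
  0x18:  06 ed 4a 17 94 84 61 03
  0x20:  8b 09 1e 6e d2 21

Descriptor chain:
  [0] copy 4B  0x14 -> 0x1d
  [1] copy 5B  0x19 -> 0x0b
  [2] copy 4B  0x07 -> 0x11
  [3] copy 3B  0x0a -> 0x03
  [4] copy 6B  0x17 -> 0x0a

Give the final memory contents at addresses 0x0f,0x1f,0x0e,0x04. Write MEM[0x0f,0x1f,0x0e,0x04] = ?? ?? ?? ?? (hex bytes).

MEM[0x0f,0x1f,0x0e,0x04] = 94 13 17 ed

D0: mem[0x1d..0x20] <- [a8 5a 13 b4]
D1: mem[0x0b..0x0f] <- [ed 4a 17 94 a8]
D2: mem[0x11..0x14] <- [9f 4d 86 d6]
D3: mem[0x03..0x05] <- [d6 ed 4a]
D4: mem[0x0a..0x0f] <- [b4 06 ed 4a 17 94]
query mem[0x0f]=0x94, mem[0x1f]=0x13, mem[0x0e]=0x17, mem[0x04]=0xed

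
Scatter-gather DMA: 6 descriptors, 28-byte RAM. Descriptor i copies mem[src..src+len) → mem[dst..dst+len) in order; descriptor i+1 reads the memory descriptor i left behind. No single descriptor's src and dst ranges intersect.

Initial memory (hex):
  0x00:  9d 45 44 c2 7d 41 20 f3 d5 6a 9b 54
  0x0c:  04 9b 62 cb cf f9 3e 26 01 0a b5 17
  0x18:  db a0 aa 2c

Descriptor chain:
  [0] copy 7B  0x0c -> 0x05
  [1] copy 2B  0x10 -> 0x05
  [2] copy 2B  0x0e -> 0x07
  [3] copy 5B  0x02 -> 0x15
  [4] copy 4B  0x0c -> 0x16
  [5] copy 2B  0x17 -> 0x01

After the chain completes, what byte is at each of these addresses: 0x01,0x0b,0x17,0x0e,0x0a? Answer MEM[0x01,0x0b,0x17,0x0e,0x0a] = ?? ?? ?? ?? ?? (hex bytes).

  after D0: wrote 7B at 0x05 = 049b62cbcff93e
  after D1: wrote 2B at 0x05 = cff9
  after D2: wrote 2B at 0x07 = 62cb
  after D3: wrote 5B at 0x15 = 44c27dcff9
  after D4: wrote 4B at 0x16 = 049b62cb
  after D5: wrote 2B at 0x01 = 9b62
query mem[0x01]=0x9b, mem[0x0b]=0x3e, mem[0x17]=0x9b, mem[0x0e]=0x62, mem[0x0a]=0xf9

MEM[0x01,0x0b,0x17,0x0e,0x0a] = 9b 3e 9b 62 f9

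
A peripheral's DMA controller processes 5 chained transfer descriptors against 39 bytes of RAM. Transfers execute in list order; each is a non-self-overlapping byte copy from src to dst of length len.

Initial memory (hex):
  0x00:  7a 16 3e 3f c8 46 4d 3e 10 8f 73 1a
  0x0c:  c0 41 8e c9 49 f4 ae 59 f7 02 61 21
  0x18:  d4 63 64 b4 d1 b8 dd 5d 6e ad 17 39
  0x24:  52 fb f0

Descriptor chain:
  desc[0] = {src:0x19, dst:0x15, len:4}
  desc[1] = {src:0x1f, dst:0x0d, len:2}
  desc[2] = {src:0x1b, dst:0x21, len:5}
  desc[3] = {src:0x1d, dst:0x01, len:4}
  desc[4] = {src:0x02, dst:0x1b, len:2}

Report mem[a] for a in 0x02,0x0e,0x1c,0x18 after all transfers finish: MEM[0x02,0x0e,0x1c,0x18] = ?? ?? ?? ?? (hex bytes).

MEM[0x02,0x0e,0x1c,0x18] = dd 6e 5d d1

  after D0: wrote 4B at 0x15 = 6364b4d1
  after D1: wrote 2B at 0x0d = 5d6e
  after D2: wrote 5B at 0x21 = b4d1b8dd5d
  after D3: wrote 4B at 0x01 = b8dd5d6e
  after D4: wrote 2B at 0x1b = dd5d
query mem[0x02]=0xdd, mem[0x0e]=0x6e, mem[0x1c]=0x5d, mem[0x18]=0xd1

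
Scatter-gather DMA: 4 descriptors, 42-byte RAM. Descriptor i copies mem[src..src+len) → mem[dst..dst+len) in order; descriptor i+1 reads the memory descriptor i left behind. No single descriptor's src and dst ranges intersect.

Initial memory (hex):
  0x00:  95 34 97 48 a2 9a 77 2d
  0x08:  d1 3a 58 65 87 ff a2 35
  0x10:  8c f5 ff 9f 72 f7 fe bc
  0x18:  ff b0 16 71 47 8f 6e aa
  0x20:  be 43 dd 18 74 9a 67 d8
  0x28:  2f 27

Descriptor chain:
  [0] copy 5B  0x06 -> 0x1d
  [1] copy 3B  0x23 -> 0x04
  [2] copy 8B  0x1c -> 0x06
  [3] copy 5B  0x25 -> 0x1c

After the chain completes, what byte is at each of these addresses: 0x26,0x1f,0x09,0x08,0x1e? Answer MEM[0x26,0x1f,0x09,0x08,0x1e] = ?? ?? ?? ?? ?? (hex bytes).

  after D0: wrote 5B at 0x1d = 772dd13a58
  after D1: wrote 3B at 0x04 = 18749a
  after D2: wrote 8B at 0x06 = 47772dd13a58dd18
  after D3: wrote 5B at 0x1c = 9a67d82f27
query mem[0x26]=0x67, mem[0x1f]=0x2f, mem[0x09]=0xd1, mem[0x08]=0x2d, mem[0x1e]=0xd8

MEM[0x26,0x1f,0x09,0x08,0x1e] = 67 2f d1 2d d8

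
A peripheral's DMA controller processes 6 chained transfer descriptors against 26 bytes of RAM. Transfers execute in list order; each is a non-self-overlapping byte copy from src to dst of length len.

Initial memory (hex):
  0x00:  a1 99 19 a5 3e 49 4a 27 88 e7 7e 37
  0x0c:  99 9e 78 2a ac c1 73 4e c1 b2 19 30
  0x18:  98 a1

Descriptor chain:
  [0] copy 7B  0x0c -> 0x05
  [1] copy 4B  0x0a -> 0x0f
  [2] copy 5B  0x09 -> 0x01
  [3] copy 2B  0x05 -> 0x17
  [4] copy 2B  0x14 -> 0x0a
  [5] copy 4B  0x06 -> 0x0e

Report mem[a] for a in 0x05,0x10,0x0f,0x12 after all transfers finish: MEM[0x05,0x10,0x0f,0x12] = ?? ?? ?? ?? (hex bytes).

#0 dst[0x05+7] := {0x99,0x9e,0x78,0x2a,0xac,0xc1,0x73}
#1 dst[0x0f+4] := {0xc1,0x73,0x99,0x9e}
#2 dst[0x01+5] := {0xac,0xc1,0x73,0x99,0x9e}
#3 dst[0x17+2] := {0x9e,0x9e}
#4 dst[0x0a+2] := {0xc1,0xb2}
#5 dst[0x0e+4] := {0x9e,0x78,0x2a,0xac}
query mem[0x05]=0x9e, mem[0x10]=0x2a, mem[0x0f]=0x78, mem[0x12]=0x9e

MEM[0x05,0x10,0x0f,0x12] = 9e 2a 78 9e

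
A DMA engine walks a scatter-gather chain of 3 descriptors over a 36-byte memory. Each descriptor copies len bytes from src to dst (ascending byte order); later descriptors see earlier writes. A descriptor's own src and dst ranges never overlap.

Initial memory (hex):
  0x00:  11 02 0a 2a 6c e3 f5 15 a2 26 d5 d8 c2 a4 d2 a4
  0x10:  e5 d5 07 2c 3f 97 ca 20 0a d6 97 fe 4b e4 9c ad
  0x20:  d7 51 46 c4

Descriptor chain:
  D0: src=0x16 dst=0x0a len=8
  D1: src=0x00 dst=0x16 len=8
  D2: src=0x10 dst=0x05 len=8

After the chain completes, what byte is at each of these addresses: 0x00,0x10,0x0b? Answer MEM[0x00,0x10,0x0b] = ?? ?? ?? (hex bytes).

MEM[0x00,0x10,0x0b] = 11 4b 11

[0] 0x16->0x0a len=8 : ca 20 0a d6 97 fe 4b e4
[1] 0x00->0x16 len=8 : 11 02 0a 2a 6c e3 f5 15
[2] 0x10->0x05 len=8 : 4b e4 07 2c 3f 97 11 02
query mem[0x00]=0x11, mem[0x10]=0x4b, mem[0x0b]=0x11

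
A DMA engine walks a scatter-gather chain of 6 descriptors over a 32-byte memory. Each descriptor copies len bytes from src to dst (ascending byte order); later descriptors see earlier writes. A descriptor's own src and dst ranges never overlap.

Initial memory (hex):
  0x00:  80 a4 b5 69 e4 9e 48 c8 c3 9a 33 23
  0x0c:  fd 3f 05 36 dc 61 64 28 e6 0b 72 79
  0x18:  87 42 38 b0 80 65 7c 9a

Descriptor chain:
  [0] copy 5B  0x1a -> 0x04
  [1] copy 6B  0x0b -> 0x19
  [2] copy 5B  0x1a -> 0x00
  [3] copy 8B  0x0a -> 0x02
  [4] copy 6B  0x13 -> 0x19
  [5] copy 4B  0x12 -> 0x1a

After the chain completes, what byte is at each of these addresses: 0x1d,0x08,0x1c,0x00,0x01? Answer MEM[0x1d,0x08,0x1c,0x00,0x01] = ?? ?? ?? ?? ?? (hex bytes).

  after D0: wrote 5B at 0x04 = 38b080657c
  after D1: wrote 6B at 0x19 = 23fd3f0536dc
  after D2: wrote 5B at 0x00 = fd3f0536dc
  after D3: wrote 8B at 0x02 = 3323fd3f0536dc61
  after D4: wrote 6B at 0x19 = 28e60b727987
  after D5: wrote 4B at 0x1a = 6428e60b
query mem[0x1d]=0x0b, mem[0x08]=0xdc, mem[0x1c]=0xe6, mem[0x00]=0xfd, mem[0x01]=0x3f

MEM[0x1d,0x08,0x1c,0x00,0x01] = 0b dc e6 fd 3f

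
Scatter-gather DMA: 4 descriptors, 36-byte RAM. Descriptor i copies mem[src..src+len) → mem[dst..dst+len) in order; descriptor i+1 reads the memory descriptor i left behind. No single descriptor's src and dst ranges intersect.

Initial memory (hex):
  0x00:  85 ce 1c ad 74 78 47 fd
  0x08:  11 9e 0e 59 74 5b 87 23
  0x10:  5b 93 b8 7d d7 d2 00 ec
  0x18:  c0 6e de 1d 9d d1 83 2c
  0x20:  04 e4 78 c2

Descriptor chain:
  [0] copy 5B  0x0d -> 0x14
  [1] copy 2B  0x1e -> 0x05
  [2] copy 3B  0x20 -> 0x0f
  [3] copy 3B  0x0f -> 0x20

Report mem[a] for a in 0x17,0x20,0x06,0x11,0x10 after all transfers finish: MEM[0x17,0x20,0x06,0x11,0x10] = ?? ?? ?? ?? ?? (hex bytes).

[0] 0x0d->0x14 len=5 : 5b 87 23 5b 93
[1] 0x1e->0x05 len=2 : 83 2c
[2] 0x20->0x0f len=3 : 04 e4 78
[3] 0x0f->0x20 len=3 : 04 e4 78
query mem[0x17]=0x5b, mem[0x20]=0x04, mem[0x06]=0x2c, mem[0x11]=0x78, mem[0x10]=0xe4

MEM[0x17,0x20,0x06,0x11,0x10] = 5b 04 2c 78 e4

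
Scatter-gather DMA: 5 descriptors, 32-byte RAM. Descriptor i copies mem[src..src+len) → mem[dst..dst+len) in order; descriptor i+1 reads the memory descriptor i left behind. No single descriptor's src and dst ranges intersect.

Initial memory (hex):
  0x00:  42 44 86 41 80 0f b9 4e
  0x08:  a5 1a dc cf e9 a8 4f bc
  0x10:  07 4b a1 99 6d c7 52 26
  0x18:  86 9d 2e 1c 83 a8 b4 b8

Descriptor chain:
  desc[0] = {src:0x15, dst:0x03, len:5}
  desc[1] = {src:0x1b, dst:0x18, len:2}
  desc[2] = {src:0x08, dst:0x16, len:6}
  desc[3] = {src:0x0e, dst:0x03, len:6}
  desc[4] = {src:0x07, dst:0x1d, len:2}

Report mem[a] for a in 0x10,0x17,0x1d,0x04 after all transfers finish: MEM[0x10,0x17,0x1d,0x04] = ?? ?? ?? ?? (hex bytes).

D0: mem[0x03..0x07] <- [c7 52 26 86 9d]
D1: mem[0x18..0x19] <- [1c 83]
D2: mem[0x16..0x1b] <- [a5 1a dc cf e9 a8]
D3: mem[0x03..0x08] <- [4f bc 07 4b a1 99]
D4: mem[0x1d..0x1e] <- [a1 99]
query mem[0x10]=0x07, mem[0x17]=0x1a, mem[0x1d]=0xa1, mem[0x04]=0xbc

MEM[0x10,0x17,0x1d,0x04] = 07 1a a1 bc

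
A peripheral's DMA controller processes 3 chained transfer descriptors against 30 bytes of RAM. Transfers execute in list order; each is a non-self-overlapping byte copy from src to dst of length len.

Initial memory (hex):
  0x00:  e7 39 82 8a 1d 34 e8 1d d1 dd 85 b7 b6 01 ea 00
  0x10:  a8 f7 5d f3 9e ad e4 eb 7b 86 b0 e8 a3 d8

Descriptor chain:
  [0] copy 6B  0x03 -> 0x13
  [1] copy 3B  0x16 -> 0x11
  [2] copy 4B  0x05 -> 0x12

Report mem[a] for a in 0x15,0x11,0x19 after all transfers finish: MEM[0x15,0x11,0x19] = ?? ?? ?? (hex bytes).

MEM[0x15,0x11,0x19] = d1 e8 86

  after D0: wrote 6B at 0x13 = 8a1d34e81dd1
  after D1: wrote 3B at 0x11 = e81dd1
  after D2: wrote 4B at 0x12 = 34e81dd1
query mem[0x15]=0xd1, mem[0x11]=0xe8, mem[0x19]=0x86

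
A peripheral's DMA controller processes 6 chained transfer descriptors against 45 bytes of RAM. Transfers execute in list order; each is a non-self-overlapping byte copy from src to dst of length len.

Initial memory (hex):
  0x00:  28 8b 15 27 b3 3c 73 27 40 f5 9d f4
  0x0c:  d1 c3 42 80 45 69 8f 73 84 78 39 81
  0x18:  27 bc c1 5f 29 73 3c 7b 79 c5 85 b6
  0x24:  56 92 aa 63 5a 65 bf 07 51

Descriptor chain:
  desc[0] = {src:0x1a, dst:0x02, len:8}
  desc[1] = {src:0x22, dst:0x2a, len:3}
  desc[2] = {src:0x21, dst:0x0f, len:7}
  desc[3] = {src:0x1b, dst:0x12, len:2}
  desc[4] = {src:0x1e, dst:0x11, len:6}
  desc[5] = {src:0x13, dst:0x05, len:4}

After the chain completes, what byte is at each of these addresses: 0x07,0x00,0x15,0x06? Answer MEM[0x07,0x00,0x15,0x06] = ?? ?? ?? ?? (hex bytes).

D0: mem[0x02..0x09] <- [c1 5f 29 73 3c 7b 79 c5]
D1: mem[0x2a..0x2c] <- [85 b6 56]
D2: mem[0x0f..0x15] <- [c5 85 b6 56 92 aa 63]
D3: mem[0x12..0x13] <- [5f 29]
D4: mem[0x11..0x16] <- [3c 7b 79 c5 85 b6]
D5: mem[0x05..0x08] <- [79 c5 85 b6]
query mem[0x07]=0x85, mem[0x00]=0x28, mem[0x15]=0x85, mem[0x06]=0xc5

MEM[0x07,0x00,0x15,0x06] = 85 28 85 c5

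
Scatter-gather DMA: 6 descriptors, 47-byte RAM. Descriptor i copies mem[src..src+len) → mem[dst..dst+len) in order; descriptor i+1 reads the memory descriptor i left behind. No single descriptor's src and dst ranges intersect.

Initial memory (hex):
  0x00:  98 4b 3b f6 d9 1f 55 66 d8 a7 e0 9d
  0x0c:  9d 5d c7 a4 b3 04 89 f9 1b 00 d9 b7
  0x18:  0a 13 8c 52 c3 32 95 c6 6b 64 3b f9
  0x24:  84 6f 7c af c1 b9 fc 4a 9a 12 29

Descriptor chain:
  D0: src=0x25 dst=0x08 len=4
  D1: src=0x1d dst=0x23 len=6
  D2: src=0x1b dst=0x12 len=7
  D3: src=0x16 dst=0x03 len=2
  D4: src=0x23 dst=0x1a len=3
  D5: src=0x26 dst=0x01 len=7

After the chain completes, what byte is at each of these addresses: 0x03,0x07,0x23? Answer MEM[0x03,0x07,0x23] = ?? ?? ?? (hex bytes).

MEM[0x03,0x07,0x23] = 3b 9a 32

[0] 0x25->0x08 len=4 : 6f 7c af c1
[1] 0x1d->0x23 len=6 : 32 95 c6 6b 64 3b
[2] 0x1b->0x12 len=7 : 52 c3 32 95 c6 6b 64
[3] 0x16->0x03 len=2 : c6 6b
[4] 0x23->0x1a len=3 : 32 95 c6
[5] 0x26->0x01 len=7 : 6b 64 3b b9 fc 4a 9a
query mem[0x03]=0x3b, mem[0x07]=0x9a, mem[0x23]=0x32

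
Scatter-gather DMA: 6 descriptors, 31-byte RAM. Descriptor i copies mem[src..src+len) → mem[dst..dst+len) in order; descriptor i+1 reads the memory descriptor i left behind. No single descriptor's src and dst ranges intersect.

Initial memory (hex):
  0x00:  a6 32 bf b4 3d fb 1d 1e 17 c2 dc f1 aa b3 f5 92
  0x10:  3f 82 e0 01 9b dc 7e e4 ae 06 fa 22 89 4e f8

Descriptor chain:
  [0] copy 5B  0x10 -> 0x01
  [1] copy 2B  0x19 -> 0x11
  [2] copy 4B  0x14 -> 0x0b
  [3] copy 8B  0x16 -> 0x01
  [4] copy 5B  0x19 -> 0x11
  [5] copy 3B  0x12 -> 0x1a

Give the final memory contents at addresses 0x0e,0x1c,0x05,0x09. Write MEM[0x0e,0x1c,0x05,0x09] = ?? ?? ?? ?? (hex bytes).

[0] 0x10->0x01 len=5 : 3f 82 e0 01 9b
[1] 0x19->0x11 len=2 : 06 fa
[2] 0x14->0x0b len=4 : 9b dc 7e e4
[3] 0x16->0x01 len=8 : 7e e4 ae 06 fa 22 89 4e
[4] 0x19->0x11 len=5 : 06 fa 22 89 4e
[5] 0x12->0x1a len=3 : fa 22 89
query mem[0x0e]=0xe4, mem[0x1c]=0x89, mem[0x05]=0xfa, mem[0x09]=0xc2

MEM[0x0e,0x1c,0x05,0x09] = e4 89 fa c2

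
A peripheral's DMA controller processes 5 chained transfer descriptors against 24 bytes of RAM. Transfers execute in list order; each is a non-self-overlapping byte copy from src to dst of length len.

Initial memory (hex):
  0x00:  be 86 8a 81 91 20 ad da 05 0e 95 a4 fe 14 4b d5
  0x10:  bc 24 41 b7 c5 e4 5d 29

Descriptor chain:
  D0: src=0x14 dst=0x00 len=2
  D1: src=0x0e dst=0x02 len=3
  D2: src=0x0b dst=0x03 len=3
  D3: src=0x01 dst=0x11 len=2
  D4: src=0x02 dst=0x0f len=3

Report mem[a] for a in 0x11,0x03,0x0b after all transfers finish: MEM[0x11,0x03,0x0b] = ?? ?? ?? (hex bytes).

[0] 0x14->0x00 len=2 : c5 e4
[1] 0x0e->0x02 len=3 : 4b d5 bc
[2] 0x0b->0x03 len=3 : a4 fe 14
[3] 0x01->0x11 len=2 : e4 4b
[4] 0x02->0x0f len=3 : 4b a4 fe
query mem[0x11]=0xfe, mem[0x03]=0xa4, mem[0x0b]=0xa4

MEM[0x11,0x03,0x0b] = fe a4 a4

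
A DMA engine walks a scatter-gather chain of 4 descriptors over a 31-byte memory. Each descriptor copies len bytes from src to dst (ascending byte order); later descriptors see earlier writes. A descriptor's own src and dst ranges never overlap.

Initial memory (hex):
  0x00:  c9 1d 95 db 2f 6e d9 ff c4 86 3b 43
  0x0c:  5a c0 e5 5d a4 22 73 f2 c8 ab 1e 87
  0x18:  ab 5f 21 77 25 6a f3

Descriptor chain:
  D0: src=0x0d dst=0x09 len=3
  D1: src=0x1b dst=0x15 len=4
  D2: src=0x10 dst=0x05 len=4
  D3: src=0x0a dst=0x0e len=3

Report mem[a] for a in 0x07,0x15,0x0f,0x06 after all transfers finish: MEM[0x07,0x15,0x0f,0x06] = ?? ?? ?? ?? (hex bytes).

MEM[0x07,0x15,0x0f,0x06] = 73 77 5d 22

[0] 0x0d->0x09 len=3 : c0 e5 5d
[1] 0x1b->0x15 len=4 : 77 25 6a f3
[2] 0x10->0x05 len=4 : a4 22 73 f2
[3] 0x0a->0x0e len=3 : e5 5d 5a
query mem[0x07]=0x73, mem[0x15]=0x77, mem[0x0f]=0x5d, mem[0x06]=0x22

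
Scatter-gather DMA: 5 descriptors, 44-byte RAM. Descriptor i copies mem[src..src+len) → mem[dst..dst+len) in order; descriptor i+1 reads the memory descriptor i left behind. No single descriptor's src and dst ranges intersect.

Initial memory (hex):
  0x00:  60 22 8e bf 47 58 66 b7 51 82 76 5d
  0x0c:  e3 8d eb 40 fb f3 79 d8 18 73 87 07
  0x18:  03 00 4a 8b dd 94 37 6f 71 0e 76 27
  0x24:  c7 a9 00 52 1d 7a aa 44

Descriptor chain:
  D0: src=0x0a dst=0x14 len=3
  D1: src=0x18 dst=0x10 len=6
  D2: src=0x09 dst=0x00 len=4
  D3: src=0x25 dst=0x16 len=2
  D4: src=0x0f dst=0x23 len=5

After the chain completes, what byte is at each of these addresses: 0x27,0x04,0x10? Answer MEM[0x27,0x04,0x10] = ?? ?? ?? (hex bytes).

MEM[0x27,0x04,0x10] = 8b 47 03

D0: mem[0x14..0x16] <- [76 5d e3]
D1: mem[0x10..0x15] <- [03 00 4a 8b dd 94]
D2: mem[0x00..0x03] <- [82 76 5d e3]
D3: mem[0x16..0x17] <- [a9 00]
D4: mem[0x23..0x27] <- [40 03 00 4a 8b]
query mem[0x27]=0x8b, mem[0x04]=0x47, mem[0x10]=0x03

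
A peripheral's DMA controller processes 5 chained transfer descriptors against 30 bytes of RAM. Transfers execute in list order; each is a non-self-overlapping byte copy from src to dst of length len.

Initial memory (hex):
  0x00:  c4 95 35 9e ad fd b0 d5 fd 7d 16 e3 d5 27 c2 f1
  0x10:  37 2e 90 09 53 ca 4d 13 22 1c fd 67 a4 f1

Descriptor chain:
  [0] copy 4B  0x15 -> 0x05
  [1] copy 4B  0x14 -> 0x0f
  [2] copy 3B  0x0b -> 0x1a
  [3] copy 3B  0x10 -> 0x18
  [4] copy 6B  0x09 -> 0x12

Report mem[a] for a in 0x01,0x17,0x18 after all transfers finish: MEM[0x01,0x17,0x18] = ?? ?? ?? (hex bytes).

MEM[0x01,0x17,0x18] = 95 c2 ca

[0] 0x15->0x05 len=4 : ca 4d 13 22
[1] 0x14->0x0f len=4 : 53 ca 4d 13
[2] 0x0b->0x1a len=3 : e3 d5 27
[3] 0x10->0x18 len=3 : ca 4d 13
[4] 0x09->0x12 len=6 : 7d 16 e3 d5 27 c2
query mem[0x01]=0x95, mem[0x17]=0xc2, mem[0x18]=0xca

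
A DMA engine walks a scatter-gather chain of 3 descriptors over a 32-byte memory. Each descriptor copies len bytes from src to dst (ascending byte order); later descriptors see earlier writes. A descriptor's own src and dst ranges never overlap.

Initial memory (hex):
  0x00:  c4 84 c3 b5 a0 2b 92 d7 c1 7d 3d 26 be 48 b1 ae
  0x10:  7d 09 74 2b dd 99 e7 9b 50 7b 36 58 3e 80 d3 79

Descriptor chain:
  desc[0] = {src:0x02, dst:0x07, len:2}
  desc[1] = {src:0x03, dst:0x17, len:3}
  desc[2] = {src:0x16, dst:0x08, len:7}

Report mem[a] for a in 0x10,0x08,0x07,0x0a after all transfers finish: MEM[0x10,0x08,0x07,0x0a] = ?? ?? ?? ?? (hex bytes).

MEM[0x10,0x08,0x07,0x0a] = 7d e7 c3 a0

D0: mem[0x07..0x08] <- [c3 b5]
D1: mem[0x17..0x19] <- [b5 a0 2b]
D2: mem[0x08..0x0e] <- [e7 b5 a0 2b 36 58 3e]
query mem[0x10]=0x7d, mem[0x08]=0xe7, mem[0x07]=0xc3, mem[0x0a]=0xa0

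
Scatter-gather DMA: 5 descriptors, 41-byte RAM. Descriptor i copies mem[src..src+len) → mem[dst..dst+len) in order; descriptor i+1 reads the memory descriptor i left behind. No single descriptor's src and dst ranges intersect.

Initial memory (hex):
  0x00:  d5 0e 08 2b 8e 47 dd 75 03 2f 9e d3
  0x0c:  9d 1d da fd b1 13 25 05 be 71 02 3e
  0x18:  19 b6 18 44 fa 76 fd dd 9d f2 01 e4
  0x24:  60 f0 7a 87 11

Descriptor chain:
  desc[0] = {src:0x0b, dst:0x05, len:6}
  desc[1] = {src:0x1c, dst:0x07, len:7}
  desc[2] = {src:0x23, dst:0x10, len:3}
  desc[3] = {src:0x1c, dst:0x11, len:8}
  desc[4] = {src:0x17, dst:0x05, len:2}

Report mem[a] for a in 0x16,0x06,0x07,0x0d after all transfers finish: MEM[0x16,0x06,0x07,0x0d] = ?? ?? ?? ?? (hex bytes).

D0: mem[0x05..0x0a] <- [d3 9d 1d da fd b1]
D1: mem[0x07..0x0d] <- [fa 76 fd dd 9d f2 01]
D2: mem[0x10..0x12] <- [e4 60 f0]
D3: mem[0x11..0x18] <- [fa 76 fd dd 9d f2 01 e4]
D4: mem[0x05..0x06] <- [01 e4]
query mem[0x16]=0xf2, mem[0x06]=0xe4, mem[0x07]=0xfa, mem[0x0d]=0x01

MEM[0x16,0x06,0x07,0x0d] = f2 e4 fa 01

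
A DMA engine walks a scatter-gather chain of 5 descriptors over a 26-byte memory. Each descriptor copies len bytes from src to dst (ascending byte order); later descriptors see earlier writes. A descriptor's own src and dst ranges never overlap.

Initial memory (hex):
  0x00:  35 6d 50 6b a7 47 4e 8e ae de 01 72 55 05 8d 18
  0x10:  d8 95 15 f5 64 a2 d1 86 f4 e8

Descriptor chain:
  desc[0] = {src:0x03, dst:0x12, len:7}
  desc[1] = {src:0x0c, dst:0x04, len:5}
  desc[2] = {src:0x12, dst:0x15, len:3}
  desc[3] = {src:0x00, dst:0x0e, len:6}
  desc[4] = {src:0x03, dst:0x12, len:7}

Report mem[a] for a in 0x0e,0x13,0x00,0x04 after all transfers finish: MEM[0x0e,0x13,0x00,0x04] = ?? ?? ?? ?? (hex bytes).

#0 dst[0x12+7] := {0x6b,0xa7,0x47,0x4e,0x8e,0xae,0xde}
#1 dst[0x04+5] := {0x55,0x05,0x8d,0x18,0xd8}
#2 dst[0x15+3] := {0x6b,0xa7,0x47}
#3 dst[0x0e+6] := {0x35,0x6d,0x50,0x6b,0x55,0x05}
#4 dst[0x12+7] := {0x6b,0x55,0x05,0x8d,0x18,0xd8,0xde}
query mem[0x0e]=0x35, mem[0x13]=0x55, mem[0x00]=0x35, mem[0x04]=0x55

MEM[0x0e,0x13,0x00,0x04] = 35 55 35 55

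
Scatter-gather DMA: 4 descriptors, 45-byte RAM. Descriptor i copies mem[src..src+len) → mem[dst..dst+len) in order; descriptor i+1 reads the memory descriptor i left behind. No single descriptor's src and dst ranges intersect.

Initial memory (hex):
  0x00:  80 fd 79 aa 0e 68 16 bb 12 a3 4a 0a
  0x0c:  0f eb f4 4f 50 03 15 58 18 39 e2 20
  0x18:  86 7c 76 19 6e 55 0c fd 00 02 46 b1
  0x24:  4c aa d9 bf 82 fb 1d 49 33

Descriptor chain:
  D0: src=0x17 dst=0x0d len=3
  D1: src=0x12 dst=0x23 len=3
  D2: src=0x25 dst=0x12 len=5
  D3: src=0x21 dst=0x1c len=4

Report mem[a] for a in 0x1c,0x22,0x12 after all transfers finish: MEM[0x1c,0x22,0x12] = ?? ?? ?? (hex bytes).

[0] 0x17->0x0d len=3 : 20 86 7c
[1] 0x12->0x23 len=3 : 15 58 18
[2] 0x25->0x12 len=5 : 18 d9 bf 82 fb
[3] 0x21->0x1c len=4 : 02 46 15 58
query mem[0x1c]=0x02, mem[0x22]=0x46, mem[0x12]=0x18

MEM[0x1c,0x22,0x12] = 02 46 18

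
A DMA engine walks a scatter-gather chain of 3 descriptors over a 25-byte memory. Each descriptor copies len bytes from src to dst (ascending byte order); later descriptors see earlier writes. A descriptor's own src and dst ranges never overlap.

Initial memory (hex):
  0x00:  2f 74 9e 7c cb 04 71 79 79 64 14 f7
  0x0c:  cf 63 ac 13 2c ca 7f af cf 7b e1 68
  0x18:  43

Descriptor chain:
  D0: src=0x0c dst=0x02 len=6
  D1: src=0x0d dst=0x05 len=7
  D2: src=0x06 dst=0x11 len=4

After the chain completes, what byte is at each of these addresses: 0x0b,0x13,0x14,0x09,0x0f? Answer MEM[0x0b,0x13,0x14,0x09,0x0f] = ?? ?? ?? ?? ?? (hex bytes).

MEM[0x0b,0x13,0x14,0x09,0x0f] = af 2c ca ca 13

#0 dst[0x02+6] := {0xcf,0x63,0xac,0x13,0x2c,0xca}
#1 dst[0x05+7] := {0x63,0xac,0x13,0x2c,0xca,0x7f,0xaf}
#2 dst[0x11+4] := {0xac,0x13,0x2c,0xca}
query mem[0x0b]=0xaf, mem[0x13]=0x2c, mem[0x14]=0xca, mem[0x09]=0xca, mem[0x0f]=0x13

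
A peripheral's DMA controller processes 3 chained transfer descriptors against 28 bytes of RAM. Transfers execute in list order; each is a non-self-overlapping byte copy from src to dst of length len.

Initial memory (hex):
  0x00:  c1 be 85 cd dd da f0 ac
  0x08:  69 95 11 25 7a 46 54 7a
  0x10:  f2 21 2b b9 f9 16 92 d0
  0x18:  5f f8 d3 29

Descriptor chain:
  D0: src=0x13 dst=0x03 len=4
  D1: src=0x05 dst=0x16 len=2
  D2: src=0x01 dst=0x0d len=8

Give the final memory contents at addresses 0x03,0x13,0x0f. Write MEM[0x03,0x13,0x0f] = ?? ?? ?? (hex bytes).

MEM[0x03,0x13,0x0f] = b9 ac b9

[0] 0x13->0x03 len=4 : b9 f9 16 92
[1] 0x05->0x16 len=2 : 16 92
[2] 0x01->0x0d len=8 : be 85 b9 f9 16 92 ac 69
query mem[0x03]=0xb9, mem[0x13]=0xac, mem[0x0f]=0xb9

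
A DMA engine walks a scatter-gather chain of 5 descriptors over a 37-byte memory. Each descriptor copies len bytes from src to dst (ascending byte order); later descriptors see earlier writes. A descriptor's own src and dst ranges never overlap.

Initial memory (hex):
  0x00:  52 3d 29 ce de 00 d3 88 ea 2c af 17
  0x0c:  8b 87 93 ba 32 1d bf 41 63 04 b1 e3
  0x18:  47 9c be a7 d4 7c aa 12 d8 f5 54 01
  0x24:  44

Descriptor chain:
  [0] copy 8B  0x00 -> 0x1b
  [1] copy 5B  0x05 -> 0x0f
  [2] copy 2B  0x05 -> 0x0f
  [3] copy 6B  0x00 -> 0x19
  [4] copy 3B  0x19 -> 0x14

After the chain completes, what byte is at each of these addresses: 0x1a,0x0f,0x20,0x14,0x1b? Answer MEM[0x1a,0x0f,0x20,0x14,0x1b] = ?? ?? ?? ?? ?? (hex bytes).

#0 dst[0x1b+8] := {0x52,0x3d,0x29,0xce,0xde,0x00,0xd3,0x88}
#1 dst[0x0f+5] := {0x00,0xd3,0x88,0xea,0x2c}
#2 dst[0x0f+2] := {0x00,0xd3}
#3 dst[0x19+6] := {0x52,0x3d,0x29,0xce,0xde,0x00}
#4 dst[0x14+3] := {0x52,0x3d,0x29}
query mem[0x1a]=0x3d, mem[0x0f]=0x00, mem[0x20]=0x00, mem[0x14]=0x52, mem[0x1b]=0x29

MEM[0x1a,0x0f,0x20,0x14,0x1b] = 3d 00 00 52 29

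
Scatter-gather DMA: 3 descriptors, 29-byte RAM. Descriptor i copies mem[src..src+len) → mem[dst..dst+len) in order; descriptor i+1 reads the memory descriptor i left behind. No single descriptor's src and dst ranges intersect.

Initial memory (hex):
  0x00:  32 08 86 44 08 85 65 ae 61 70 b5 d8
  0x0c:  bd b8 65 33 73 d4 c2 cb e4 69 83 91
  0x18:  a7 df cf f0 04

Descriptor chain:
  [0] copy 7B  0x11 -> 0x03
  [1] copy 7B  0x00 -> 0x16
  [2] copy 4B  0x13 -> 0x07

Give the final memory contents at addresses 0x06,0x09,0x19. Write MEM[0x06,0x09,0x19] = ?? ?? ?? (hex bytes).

MEM[0x06,0x09,0x19] = e4 69 d4

#0 dst[0x03+7] := {0xd4,0xc2,0xcb,0xe4,0x69,0x83,0x91}
#1 dst[0x16+7] := {0x32,0x08,0x86,0xd4,0xc2,0xcb,0xe4}
#2 dst[0x07+4] := {0xcb,0xe4,0x69,0x32}
query mem[0x06]=0xe4, mem[0x09]=0x69, mem[0x19]=0xd4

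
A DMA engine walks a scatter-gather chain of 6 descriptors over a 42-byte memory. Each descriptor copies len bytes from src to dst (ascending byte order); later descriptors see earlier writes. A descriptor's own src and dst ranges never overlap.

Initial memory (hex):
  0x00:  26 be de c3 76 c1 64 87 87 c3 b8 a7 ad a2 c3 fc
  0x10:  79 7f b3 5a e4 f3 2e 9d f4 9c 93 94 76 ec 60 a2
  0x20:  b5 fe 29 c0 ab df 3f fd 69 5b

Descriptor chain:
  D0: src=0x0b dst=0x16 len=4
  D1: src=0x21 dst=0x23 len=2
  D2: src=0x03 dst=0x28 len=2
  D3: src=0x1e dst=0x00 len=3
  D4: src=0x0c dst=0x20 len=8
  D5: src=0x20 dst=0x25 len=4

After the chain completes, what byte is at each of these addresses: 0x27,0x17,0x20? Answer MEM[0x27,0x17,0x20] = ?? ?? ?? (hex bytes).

  after D0: wrote 4B at 0x16 = a7ada2c3
  after D1: wrote 2B at 0x23 = fe29
  after D2: wrote 2B at 0x28 = c376
  after D3: wrote 3B at 0x00 = 60a2b5
  after D4: wrote 8B at 0x20 = ada2c3fc797fb35a
  after D5: wrote 4B at 0x25 = ada2c3fc
query mem[0x27]=0xc3, mem[0x17]=0xad, mem[0x20]=0xad

MEM[0x27,0x17,0x20] = c3 ad ad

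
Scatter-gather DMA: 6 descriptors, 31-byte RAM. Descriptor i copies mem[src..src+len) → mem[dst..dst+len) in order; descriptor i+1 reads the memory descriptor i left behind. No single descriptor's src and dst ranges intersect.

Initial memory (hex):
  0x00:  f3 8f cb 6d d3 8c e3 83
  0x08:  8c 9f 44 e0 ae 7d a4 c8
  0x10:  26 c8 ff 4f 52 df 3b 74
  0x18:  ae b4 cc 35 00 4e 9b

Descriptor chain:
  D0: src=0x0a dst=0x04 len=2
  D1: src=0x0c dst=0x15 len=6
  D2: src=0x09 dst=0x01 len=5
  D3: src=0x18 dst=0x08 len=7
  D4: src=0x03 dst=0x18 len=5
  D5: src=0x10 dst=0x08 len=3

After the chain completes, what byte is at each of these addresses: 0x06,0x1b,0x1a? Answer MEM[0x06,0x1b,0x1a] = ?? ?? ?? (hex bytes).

MEM[0x06,0x1b,0x1a] = e3 e3 7d

#0 dst[0x04+2] := {0x44,0xe0}
#1 dst[0x15+6] := {0xae,0x7d,0xa4,0xc8,0x26,0xc8}
#2 dst[0x01+5] := {0x9f,0x44,0xe0,0xae,0x7d}
#3 dst[0x08+7] := {0xc8,0x26,0xc8,0x35,0x00,0x4e,0x9b}
#4 dst[0x18+5] := {0xe0,0xae,0x7d,0xe3,0x83}
#5 dst[0x08+3] := {0x26,0xc8,0xff}
query mem[0x06]=0xe3, mem[0x1b]=0xe3, mem[0x1a]=0x7d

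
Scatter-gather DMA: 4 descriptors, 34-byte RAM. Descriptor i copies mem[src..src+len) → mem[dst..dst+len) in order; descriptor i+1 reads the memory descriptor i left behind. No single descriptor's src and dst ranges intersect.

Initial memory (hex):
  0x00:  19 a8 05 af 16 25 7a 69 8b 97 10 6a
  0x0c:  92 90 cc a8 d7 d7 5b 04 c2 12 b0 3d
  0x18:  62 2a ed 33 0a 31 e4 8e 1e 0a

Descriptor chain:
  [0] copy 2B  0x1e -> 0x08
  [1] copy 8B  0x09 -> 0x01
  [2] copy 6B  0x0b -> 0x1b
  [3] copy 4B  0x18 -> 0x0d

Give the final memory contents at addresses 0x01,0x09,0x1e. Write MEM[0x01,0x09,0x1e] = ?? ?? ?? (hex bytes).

MEM[0x01,0x09,0x1e] = 8e 8e cc

  after D0: wrote 2B at 0x08 = e48e
  after D1: wrote 8B at 0x01 = 8e106a9290cca8d7
  after D2: wrote 6B at 0x1b = 6a9290cca8d7
  after D3: wrote 4B at 0x0d = 622aed6a
query mem[0x01]=0x8e, mem[0x09]=0x8e, mem[0x1e]=0xcc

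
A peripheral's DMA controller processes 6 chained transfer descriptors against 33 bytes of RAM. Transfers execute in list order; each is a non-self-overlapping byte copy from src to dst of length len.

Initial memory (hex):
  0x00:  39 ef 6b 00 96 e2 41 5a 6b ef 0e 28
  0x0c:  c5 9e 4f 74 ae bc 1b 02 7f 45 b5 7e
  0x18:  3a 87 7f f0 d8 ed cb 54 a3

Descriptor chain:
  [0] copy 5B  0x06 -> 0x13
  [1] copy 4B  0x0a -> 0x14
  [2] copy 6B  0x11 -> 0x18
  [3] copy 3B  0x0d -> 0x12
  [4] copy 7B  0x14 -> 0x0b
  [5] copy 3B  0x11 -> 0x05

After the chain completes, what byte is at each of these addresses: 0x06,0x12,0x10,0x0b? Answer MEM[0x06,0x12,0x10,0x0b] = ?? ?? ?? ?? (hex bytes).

  after D0: wrote 5B at 0x13 = 415a6bef0e
  after D1: wrote 4B at 0x14 = 0e28c59e
  after D2: wrote 6B at 0x18 = bc1b410e28c5
  after D3: wrote 3B at 0x12 = 9e4f74
  after D4: wrote 7B at 0x0b = 7428c59ebc1b41
  after D5: wrote 3B at 0x05 = 419e4f
query mem[0x06]=0x9e, mem[0x12]=0x9e, mem[0x10]=0x1b, mem[0x0b]=0x74

MEM[0x06,0x12,0x10,0x0b] = 9e 9e 1b 74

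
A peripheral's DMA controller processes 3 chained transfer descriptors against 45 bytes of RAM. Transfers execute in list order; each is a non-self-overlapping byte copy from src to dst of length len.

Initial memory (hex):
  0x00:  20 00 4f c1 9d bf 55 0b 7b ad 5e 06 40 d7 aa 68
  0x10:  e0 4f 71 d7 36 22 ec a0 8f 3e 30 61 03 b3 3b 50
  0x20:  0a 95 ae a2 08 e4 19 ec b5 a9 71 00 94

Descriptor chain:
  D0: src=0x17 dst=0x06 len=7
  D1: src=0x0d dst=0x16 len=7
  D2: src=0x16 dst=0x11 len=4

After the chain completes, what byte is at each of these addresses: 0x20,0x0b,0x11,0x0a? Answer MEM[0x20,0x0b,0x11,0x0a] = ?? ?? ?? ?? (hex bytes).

D0: mem[0x06..0x0c] <- [a0 8f 3e 30 61 03 b3]
D1: mem[0x16..0x1c] <- [d7 aa 68 e0 4f 71 d7]
D2: mem[0x11..0x14] <- [d7 aa 68 e0]
query mem[0x20]=0x0a, mem[0x0b]=0x03, mem[0x11]=0xd7, mem[0x0a]=0x61

MEM[0x20,0x0b,0x11,0x0a] = 0a 03 d7 61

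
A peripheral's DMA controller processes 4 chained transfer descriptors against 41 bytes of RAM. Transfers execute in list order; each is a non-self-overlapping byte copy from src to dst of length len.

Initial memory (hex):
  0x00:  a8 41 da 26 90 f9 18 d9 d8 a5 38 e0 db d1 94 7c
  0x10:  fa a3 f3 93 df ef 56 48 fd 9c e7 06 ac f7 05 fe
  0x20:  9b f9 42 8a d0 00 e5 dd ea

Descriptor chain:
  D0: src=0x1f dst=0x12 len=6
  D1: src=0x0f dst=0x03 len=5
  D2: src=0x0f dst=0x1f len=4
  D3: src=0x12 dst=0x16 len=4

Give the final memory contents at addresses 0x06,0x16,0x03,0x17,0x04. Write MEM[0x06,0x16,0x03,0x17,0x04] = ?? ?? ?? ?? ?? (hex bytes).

  after D0: wrote 6B at 0x12 = fe9bf9428ad0
  after D1: wrote 5B at 0x03 = 7cfaa3fe9b
  after D2: wrote 4B at 0x1f = 7cfaa3fe
  after D3: wrote 4B at 0x16 = fe9bf942
query mem[0x06]=0xfe, mem[0x16]=0xfe, mem[0x03]=0x7c, mem[0x17]=0x9b, mem[0x04]=0xfa

MEM[0x06,0x16,0x03,0x17,0x04] = fe fe 7c 9b fa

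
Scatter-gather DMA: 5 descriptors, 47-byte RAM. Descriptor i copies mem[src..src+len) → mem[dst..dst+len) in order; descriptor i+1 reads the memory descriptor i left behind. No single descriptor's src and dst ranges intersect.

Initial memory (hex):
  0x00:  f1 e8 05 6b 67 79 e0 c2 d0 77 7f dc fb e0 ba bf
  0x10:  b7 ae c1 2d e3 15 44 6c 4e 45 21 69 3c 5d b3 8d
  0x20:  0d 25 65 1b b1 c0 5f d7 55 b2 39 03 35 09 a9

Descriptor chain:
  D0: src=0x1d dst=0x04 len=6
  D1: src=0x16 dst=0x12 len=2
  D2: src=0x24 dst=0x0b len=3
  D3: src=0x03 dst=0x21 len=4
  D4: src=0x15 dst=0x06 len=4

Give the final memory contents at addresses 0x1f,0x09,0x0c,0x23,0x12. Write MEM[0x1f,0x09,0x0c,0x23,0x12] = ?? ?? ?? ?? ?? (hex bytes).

#0 dst[0x04+6] := {0x5d,0xb3,0x8d,0x0d,0x25,0x65}
#1 dst[0x12+2] := {0x44,0x6c}
#2 dst[0x0b+3] := {0xb1,0xc0,0x5f}
#3 dst[0x21+4] := {0x6b,0x5d,0xb3,0x8d}
#4 dst[0x06+4] := {0x15,0x44,0x6c,0x4e}
query mem[0x1f]=0x8d, mem[0x09]=0x4e, mem[0x0c]=0xc0, mem[0x23]=0xb3, mem[0x12]=0x44

MEM[0x1f,0x09,0x0c,0x23,0x12] = 8d 4e c0 b3 44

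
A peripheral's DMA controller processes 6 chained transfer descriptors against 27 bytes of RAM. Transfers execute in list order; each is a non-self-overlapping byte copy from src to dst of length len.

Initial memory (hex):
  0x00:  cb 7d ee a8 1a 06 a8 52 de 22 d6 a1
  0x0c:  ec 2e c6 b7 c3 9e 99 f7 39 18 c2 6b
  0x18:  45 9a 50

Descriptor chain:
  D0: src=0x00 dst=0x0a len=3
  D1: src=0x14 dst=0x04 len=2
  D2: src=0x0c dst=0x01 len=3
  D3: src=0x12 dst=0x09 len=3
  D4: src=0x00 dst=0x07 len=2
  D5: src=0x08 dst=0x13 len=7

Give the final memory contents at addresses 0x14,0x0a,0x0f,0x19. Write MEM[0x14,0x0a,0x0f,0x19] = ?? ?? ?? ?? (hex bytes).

MEM[0x14,0x0a,0x0f,0x19] = 99 f7 b7 c6

  after D0: wrote 3B at 0x0a = cb7dee
  after D1: wrote 2B at 0x04 = 3918
  after D2: wrote 3B at 0x01 = ee2ec6
  after D3: wrote 3B at 0x09 = 99f739
  after D4: wrote 2B at 0x07 = cbee
  after D5: wrote 7B at 0x13 = ee99f739ee2ec6
query mem[0x14]=0x99, mem[0x0a]=0xf7, mem[0x0f]=0xb7, mem[0x19]=0xc6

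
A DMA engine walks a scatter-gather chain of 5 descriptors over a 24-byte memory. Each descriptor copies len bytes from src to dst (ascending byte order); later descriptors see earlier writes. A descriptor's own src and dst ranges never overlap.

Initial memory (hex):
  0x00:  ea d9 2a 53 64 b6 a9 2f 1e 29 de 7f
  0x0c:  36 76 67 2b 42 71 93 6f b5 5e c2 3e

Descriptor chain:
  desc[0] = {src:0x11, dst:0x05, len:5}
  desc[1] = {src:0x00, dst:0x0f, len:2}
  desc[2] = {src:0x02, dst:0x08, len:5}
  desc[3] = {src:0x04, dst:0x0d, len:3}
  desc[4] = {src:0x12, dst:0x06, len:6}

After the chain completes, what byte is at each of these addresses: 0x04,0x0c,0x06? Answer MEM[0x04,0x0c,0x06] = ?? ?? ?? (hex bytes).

MEM[0x04,0x0c,0x06] = 64 93 93

D0: mem[0x05..0x09] <- [71 93 6f b5 5e]
D1: mem[0x0f..0x10] <- [ea d9]
D2: mem[0x08..0x0c] <- [2a 53 64 71 93]
D3: mem[0x0d..0x0f] <- [64 71 93]
D4: mem[0x06..0x0b] <- [93 6f b5 5e c2 3e]
query mem[0x04]=0x64, mem[0x0c]=0x93, mem[0x06]=0x93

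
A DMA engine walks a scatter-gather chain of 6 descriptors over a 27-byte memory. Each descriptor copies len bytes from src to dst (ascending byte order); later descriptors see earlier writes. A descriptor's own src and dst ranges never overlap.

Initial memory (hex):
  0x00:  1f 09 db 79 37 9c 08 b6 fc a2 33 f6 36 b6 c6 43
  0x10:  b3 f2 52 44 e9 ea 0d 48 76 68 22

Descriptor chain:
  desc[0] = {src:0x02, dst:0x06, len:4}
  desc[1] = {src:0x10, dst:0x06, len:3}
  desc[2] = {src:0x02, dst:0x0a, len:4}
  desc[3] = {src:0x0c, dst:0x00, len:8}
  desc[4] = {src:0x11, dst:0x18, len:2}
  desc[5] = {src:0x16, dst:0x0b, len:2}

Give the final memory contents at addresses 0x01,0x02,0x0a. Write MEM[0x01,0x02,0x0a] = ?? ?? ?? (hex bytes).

MEM[0x01,0x02,0x0a] = 9c c6 db

[0] 0x02->0x06 len=4 : db 79 37 9c
[1] 0x10->0x06 len=3 : b3 f2 52
[2] 0x02->0x0a len=4 : db 79 37 9c
[3] 0x0c->0x00 len=8 : 37 9c c6 43 b3 f2 52 44
[4] 0x11->0x18 len=2 : f2 52
[5] 0x16->0x0b len=2 : 0d 48
query mem[0x01]=0x9c, mem[0x02]=0xc6, mem[0x0a]=0xdb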